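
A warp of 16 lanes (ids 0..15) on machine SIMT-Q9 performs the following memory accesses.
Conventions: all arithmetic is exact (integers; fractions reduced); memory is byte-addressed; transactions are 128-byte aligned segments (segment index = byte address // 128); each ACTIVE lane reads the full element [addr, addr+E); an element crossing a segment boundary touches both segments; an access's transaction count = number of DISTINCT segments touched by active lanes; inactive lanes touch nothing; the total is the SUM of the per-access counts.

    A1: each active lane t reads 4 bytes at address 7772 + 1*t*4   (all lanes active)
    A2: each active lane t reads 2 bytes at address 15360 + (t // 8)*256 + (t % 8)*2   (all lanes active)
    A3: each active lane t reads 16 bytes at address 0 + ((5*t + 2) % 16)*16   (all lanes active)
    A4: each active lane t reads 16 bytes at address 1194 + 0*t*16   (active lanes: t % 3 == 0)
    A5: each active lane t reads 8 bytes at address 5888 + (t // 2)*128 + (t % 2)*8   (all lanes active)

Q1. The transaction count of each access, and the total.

A1: 2 transactions
A2: 2 transactions
A3: 2 transactions
A4: 1 transaction
A5: 8 transactions

Answer: 2,2,2,1,8; total 15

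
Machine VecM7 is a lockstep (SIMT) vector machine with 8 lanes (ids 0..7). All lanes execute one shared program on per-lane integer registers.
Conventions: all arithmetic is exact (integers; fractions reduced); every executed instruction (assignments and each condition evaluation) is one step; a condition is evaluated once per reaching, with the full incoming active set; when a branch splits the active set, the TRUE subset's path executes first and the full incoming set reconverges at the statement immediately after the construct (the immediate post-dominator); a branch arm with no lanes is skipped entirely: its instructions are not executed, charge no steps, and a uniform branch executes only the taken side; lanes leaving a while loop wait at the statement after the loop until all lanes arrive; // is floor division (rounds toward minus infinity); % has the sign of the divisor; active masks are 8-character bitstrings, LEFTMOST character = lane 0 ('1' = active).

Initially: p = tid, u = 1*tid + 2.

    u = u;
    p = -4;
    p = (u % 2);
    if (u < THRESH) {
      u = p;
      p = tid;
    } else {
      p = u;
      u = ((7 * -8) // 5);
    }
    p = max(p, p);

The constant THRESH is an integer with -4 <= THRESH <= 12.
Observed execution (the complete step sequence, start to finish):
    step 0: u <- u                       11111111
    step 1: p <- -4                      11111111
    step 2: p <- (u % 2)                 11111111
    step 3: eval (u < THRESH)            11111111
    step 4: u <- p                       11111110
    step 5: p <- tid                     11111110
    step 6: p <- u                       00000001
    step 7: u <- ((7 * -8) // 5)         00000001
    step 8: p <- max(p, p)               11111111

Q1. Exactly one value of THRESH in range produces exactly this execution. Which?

Answer: THRESH = 9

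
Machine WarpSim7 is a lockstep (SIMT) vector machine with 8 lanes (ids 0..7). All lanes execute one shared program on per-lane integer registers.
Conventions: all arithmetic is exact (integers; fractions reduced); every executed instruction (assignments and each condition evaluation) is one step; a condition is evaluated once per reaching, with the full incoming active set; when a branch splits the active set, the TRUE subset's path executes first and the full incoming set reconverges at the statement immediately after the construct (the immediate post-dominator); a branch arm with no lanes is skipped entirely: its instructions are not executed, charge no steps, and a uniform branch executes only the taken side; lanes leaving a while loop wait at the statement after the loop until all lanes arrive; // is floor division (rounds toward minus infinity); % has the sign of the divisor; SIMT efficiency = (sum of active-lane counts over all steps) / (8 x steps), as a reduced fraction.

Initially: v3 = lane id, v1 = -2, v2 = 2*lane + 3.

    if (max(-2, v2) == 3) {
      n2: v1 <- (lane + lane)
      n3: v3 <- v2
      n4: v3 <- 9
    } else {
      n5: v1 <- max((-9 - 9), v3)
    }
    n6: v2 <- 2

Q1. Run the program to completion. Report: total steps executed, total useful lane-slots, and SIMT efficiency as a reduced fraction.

Answer: 6 steps, 26 useful, 13/24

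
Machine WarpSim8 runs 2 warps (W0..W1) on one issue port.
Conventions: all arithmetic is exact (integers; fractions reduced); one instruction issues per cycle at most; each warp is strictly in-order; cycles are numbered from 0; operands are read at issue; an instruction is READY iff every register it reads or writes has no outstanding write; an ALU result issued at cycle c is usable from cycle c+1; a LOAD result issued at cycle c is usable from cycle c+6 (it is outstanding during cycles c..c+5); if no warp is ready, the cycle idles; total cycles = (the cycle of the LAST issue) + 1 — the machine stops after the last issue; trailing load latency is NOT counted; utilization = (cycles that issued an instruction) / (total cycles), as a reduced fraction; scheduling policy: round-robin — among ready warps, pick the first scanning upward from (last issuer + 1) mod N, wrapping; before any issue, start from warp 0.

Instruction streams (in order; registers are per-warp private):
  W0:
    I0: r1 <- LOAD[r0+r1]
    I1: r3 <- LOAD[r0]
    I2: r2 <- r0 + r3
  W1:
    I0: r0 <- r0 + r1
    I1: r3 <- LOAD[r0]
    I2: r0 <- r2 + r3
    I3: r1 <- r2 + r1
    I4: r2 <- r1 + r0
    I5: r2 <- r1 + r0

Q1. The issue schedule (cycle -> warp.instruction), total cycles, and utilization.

cycle 0: W0.I0
cycle 1: W1.I0
cycle 2: W0.I1
cycle 3: W1.I1
cycle 4: idle
cycle 5: idle
cycle 6: idle
cycle 7: idle
cycle 8: W0.I2
cycle 9: W1.I2
cycle 10: W1.I3
cycle 11: W1.I4
cycle 12: W1.I5

Answer: 13 cycles, utilization 9/13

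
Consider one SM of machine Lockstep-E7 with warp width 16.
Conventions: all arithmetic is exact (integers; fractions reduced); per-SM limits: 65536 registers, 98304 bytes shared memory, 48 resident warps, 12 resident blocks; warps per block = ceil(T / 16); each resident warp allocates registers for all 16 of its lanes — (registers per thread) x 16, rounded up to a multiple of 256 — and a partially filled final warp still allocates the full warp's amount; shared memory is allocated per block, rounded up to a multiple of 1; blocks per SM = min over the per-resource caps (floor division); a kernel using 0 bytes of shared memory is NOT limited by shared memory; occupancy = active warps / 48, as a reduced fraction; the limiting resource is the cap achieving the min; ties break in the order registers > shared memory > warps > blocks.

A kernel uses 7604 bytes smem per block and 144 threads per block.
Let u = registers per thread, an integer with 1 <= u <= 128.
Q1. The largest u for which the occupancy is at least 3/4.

Answer: u = 112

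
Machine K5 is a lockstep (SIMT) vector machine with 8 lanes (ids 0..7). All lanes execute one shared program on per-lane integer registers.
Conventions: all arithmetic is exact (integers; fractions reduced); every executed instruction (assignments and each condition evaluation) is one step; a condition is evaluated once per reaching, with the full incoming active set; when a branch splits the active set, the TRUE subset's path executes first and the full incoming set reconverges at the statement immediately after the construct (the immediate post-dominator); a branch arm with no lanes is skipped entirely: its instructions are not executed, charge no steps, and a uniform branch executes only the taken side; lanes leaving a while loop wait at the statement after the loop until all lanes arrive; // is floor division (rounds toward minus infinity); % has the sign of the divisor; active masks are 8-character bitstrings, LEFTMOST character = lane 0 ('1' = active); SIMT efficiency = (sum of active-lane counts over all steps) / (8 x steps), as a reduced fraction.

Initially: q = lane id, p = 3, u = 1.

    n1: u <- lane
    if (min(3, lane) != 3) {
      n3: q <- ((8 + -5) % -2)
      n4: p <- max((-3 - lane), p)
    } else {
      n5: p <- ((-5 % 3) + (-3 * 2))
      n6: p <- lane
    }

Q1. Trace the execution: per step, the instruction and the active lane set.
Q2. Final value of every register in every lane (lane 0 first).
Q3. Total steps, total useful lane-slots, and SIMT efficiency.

step 0: u <- lane                    11111111
step 1: eval (min(3, lane) != 3)     11111111
step 2: q <- ((8 + -5) % -2)         11100000
step 3: p <- max((-3 - lane), p)     11100000
step 4: p <- ((-5 % 3) + (-3 * 2))   00011111
step 5: p <- lane                    00011111

Answer: 6 steps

q: -1,-1,-1,3,4,5,6,7
p: 3,3,3,3,4,5,6,7
u: 0,1,2,3,4,5,6,7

steps = 6; useful = 32; efficiency = 32/48 = 2/3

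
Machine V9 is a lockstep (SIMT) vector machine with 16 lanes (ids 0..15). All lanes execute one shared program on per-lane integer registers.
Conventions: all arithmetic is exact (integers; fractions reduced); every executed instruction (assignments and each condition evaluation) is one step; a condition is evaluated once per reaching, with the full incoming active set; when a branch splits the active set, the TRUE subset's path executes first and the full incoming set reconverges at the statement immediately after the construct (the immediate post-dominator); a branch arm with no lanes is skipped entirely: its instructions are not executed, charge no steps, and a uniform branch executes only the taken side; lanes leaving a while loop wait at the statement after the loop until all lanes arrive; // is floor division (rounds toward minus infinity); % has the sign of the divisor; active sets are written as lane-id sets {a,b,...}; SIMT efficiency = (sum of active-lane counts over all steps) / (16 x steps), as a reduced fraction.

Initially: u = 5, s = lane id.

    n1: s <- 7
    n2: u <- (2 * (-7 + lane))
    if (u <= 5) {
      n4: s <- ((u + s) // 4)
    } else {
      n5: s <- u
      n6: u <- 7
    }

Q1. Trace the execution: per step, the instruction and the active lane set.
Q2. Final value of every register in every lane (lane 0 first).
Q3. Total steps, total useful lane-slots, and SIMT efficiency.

step 0: s <- 7                       {0,1,2,3,4,5,6,7,8,9,10,11,12,13,14,15}
step 1: u <- (2 * (-7 + lane))       {0,1,2,3,4,5,6,7,8,9,10,11,12,13,14,15}
step 2: eval (u <= 5)                {0,1,2,3,4,5,6,7,8,9,10,11,12,13,14,15}
step 3: s <- ((u + s) // 4)          {0,1,2,3,4,5,6,7,8,9}
step 4: s <- u                       {10,11,12,13,14,15}
step 5: u <- 7                       {10,11,12,13,14,15}

Answer: 6 steps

u: -14,-12,-10,-8,-6,-4,-2,0,2,4,7,7,7,7,7,7
s: -2,-2,-1,-1,0,0,1,1,2,2,6,8,10,12,14,16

steps = 6; useful = 70; efficiency = 70/96 = 35/48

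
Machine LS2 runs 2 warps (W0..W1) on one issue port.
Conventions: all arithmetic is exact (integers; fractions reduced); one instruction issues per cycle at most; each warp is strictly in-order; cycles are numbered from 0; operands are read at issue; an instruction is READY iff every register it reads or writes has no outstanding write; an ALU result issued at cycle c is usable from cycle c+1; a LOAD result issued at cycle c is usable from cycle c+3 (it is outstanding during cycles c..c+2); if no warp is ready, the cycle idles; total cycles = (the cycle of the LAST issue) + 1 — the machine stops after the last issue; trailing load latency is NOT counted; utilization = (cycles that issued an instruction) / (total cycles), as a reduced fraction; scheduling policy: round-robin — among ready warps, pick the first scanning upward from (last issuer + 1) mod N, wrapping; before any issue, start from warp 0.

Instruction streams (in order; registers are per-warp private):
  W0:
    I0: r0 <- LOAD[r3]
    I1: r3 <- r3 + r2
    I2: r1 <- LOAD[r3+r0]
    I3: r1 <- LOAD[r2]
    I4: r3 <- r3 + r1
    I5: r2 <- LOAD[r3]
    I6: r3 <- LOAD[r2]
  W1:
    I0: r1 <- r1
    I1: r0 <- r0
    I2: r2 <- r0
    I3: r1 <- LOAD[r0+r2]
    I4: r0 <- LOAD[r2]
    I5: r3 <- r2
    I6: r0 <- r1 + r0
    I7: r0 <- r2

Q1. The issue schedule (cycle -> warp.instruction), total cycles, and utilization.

cycle 0: W0.I0
cycle 1: W1.I0
cycle 2: W0.I1
cycle 3: W1.I1
cycle 4: W0.I2
cycle 5: W1.I2
cycle 6: W1.I3
cycle 7: W0.I3
cycle 8: W1.I4
cycle 9: W1.I5
cycle 10: W0.I4
cycle 11: W1.I6
cycle 12: W0.I5
cycle 13: W1.I7
cycle 14: idle
cycle 15: W0.I6

Answer: 16 cycles, utilization 15/16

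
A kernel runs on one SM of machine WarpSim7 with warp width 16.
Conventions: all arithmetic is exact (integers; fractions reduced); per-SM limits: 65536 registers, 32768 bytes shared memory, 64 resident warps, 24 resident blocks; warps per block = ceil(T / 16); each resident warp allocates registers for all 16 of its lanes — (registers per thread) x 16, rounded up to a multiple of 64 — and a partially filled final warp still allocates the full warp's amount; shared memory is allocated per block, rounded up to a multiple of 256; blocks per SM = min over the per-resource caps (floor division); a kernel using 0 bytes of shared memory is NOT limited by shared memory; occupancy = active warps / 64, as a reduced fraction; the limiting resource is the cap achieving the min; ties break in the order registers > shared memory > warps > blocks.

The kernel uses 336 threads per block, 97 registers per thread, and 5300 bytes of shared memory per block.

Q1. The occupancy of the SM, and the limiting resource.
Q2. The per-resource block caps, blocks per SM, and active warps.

Answer: occupancy 21/64, limited by registers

registers: 1 block
shared memory: 6 blocks
warps: 3 blocks
blocks: 24 blocks

Answer: 1 block, 21 active warps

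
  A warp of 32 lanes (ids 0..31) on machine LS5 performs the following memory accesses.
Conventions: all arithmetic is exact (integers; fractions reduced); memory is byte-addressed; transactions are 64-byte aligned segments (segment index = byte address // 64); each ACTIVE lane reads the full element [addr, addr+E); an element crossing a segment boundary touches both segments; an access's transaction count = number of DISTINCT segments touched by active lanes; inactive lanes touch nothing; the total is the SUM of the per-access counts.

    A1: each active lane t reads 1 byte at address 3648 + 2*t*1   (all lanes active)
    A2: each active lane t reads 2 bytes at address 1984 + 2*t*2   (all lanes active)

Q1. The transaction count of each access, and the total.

A1: 1 transaction
A2: 2 transactions

Answer: 1,2; total 3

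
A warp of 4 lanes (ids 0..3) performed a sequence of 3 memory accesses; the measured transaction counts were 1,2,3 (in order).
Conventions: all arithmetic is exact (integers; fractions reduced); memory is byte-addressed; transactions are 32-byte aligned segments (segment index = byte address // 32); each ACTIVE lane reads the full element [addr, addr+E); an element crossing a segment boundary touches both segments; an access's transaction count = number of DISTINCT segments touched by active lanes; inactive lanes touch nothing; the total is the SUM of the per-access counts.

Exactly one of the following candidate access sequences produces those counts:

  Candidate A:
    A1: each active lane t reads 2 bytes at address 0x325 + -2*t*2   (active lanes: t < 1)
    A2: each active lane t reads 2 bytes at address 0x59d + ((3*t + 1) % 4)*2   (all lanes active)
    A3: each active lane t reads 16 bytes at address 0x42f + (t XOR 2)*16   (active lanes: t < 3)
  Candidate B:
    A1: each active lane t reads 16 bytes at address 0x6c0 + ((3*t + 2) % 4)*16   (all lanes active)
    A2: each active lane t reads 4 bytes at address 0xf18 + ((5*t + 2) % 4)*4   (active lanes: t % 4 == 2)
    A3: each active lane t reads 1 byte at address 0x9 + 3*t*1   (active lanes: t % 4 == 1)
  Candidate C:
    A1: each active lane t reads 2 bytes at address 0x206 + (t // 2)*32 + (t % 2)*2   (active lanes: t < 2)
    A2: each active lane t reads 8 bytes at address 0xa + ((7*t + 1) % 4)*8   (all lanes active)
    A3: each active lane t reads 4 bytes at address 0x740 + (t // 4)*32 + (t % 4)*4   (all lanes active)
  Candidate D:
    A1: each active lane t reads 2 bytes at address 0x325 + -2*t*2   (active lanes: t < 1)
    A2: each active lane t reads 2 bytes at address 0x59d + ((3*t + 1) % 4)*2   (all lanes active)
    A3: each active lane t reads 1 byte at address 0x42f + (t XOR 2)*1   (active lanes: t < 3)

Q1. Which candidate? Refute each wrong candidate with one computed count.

B: A1 gives 2 transactions, not 1
C: A3 gives 1 transaction, not 3
D: A3 gives 1 transaction, not 3
A: all counts match (1,2,3)

Answer: A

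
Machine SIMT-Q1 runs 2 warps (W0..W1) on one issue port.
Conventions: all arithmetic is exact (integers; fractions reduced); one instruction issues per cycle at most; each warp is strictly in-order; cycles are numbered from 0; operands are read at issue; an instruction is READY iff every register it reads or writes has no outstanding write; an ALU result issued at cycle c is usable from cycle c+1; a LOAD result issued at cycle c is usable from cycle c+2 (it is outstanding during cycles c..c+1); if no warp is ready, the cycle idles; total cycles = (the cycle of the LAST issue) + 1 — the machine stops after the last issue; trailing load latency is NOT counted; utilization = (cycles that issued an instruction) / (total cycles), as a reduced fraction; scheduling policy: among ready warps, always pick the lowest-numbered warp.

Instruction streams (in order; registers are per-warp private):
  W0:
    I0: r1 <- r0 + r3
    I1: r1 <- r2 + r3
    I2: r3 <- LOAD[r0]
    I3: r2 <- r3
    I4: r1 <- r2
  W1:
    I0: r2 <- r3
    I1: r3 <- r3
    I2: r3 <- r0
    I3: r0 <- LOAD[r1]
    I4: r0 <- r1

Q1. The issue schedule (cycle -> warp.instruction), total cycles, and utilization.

cycle 0: W0.I0
cycle 1: W0.I1
cycle 2: W0.I2
cycle 3: W1.I0
cycle 4: W0.I3
cycle 5: W0.I4
cycle 6: W1.I1
cycle 7: W1.I2
cycle 8: W1.I3
cycle 9: idle
cycle 10: W1.I4

Answer: 11 cycles, utilization 10/11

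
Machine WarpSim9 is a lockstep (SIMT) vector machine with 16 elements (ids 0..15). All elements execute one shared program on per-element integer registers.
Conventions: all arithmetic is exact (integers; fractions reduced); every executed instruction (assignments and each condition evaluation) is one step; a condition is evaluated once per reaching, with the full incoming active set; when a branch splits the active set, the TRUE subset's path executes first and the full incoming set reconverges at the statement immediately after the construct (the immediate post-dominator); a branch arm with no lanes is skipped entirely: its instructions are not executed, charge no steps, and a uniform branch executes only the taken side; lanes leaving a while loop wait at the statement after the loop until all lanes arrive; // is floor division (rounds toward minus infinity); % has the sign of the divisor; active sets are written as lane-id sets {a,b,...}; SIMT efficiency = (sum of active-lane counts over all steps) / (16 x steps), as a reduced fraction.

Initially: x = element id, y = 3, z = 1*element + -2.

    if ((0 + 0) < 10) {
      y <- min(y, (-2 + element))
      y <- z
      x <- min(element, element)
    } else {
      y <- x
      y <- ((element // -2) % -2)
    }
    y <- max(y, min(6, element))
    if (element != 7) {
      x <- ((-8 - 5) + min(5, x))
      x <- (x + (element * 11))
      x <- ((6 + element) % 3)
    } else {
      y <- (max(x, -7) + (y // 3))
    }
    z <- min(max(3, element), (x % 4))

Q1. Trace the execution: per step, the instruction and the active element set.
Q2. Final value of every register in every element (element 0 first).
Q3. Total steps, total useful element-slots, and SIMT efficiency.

step 0: eval ((0 + 0) < 10)          {0,1,2,3,4,5,6,7,8,9,10,11,12,13,14,15}
step 1: y <- min(y, (-2 + element))  {0,1,2,3,4,5,6,7,8,9,10,11,12,13,14,15}
step 2: y <- z                       {0,1,2,3,4,5,6,7,8,9,10,11,12,13,14,15}
step 3: x <- min(element, element)   {0,1,2,3,4,5,6,7,8,9,10,11,12,13,14,15}
step 4: y <- max(y, min(6, element)) {0,1,2,3,4,5,6,7,8,9,10,11,12,13,14,15}
step 5: eval (element != 7)          {0,1,2,3,4,5,6,7,8,9,10,11,12,13,14,15}
step 6: x <- ((-8 - 5) + min(5, x))  {0,1,2,3,4,5,6,8,9,10,11,12,13,14,15}
step 7: x <- (x + (element * 11))    {0,1,2,3,4,5,6,8,9,10,11,12,13,14,15}
step 8: x <- ((6 + element) % 3)     {0,1,2,3,4,5,6,8,9,10,11,12,13,14,15}
step 9: y <- (max(x, -7) + (y // 3)) {7}
step 10: z <- min(max(3, element), (x % 4)) {0,1,2,3,4,5,6,7,8,9,10,11,12,13,14,15}

Answer: 11 steps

x: 0,1,2,0,1,2,0,7,2,0,1,2,0,1,2,0
y: 0,1,2,3,4,5,6,9,6,7,8,9,10,11,12,13
z: 0,1,2,0,1,2,0,3,2,0,1,2,0,1,2,0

steps = 11; useful = 158; efficiency = 158/176 = 79/88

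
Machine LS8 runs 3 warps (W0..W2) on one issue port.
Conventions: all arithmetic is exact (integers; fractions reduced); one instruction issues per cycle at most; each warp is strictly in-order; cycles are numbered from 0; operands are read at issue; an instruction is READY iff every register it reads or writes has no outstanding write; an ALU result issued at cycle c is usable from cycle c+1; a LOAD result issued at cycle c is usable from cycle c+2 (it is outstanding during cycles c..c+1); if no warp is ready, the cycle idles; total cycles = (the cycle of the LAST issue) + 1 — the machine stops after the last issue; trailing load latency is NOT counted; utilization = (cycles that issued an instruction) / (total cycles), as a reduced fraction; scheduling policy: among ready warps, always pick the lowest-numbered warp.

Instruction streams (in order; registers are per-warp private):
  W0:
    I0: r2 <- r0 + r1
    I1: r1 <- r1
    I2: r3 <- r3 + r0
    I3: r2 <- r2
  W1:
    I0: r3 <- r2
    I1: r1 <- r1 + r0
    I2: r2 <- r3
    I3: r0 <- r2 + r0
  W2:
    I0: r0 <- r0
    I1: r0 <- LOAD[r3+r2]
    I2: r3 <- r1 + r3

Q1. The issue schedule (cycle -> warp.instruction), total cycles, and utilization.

cycle 0: W0.I0
cycle 1: W0.I1
cycle 2: W0.I2
cycle 3: W0.I3
cycle 4: W1.I0
cycle 5: W1.I1
cycle 6: W1.I2
cycle 7: W1.I3
cycle 8: W2.I0
cycle 9: W2.I1
cycle 10: W2.I2

Answer: 11 cycles, utilization 1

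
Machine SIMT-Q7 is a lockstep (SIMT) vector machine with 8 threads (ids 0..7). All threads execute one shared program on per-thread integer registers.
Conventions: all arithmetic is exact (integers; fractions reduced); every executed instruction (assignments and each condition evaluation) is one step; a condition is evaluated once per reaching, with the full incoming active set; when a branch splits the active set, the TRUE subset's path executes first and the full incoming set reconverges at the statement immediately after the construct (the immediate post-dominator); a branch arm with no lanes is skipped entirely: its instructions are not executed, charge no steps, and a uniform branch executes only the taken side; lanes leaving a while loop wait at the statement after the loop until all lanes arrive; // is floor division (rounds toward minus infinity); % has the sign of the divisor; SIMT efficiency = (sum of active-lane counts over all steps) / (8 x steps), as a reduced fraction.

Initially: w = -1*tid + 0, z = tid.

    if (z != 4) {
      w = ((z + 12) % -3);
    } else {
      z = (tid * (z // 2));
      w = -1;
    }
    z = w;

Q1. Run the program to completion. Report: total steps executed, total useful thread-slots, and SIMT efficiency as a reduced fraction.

Answer: 5 steps, 25 useful, 5/8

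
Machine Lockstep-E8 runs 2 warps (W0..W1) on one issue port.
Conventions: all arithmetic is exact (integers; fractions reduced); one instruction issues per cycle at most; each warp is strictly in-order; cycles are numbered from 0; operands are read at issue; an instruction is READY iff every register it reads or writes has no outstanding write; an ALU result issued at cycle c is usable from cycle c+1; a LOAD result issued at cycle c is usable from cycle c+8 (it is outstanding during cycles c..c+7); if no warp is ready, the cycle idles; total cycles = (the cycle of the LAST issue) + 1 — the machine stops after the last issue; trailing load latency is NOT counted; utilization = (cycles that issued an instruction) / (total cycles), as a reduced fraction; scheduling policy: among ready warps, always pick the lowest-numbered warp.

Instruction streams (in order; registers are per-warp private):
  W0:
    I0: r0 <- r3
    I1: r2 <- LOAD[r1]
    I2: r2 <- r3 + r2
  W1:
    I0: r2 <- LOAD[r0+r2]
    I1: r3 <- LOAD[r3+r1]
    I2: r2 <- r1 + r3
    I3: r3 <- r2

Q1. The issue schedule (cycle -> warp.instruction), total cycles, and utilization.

cycle 0: W0.I0
cycle 1: W0.I1
cycle 2: W1.I0
cycle 3: W1.I1
cycle 4: idle
cycle 5: idle
cycle 6: idle
cycle 7: idle
cycle 8: idle
cycle 9: W0.I2
cycle 10: idle
cycle 11: W1.I2
cycle 12: W1.I3

Answer: 13 cycles, utilization 7/13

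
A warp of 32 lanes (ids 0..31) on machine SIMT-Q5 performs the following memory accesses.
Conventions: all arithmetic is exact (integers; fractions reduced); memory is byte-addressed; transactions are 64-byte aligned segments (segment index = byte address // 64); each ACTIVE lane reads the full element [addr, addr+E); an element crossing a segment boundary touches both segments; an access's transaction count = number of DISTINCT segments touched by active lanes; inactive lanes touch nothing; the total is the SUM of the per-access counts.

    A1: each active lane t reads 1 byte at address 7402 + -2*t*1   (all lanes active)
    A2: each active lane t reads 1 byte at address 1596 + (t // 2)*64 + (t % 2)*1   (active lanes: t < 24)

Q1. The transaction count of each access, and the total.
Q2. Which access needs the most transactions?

A1: 2 transactions
A2: 12 transactions

Answer: 2,12; total 14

Answer: A2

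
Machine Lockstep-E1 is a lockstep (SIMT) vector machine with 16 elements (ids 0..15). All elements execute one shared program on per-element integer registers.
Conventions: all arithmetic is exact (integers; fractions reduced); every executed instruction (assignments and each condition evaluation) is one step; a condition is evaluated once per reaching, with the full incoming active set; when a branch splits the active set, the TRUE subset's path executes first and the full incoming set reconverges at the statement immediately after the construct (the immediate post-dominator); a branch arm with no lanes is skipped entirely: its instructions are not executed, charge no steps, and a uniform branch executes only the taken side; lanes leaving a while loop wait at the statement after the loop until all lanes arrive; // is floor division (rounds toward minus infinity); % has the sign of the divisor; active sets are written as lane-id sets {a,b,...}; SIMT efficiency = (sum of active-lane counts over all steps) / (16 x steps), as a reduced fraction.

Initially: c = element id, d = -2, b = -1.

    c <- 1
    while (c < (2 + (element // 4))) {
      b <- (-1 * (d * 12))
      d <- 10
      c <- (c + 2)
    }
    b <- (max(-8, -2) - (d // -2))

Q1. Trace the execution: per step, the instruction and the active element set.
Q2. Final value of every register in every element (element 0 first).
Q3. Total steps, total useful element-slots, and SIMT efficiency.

step 0: c <- 1                       {0,1,2,3,4,5,6,7,8,9,10,11,12,13,14,15}
step 1: eval (c < (2 + (element // 4))) {0,1,2,3,4,5,6,7,8,9,10,11,12,13,14,15}
step 2: b <- (-1 * (d * 12))         {0,1,2,3,4,5,6,7,8,9,10,11,12,13,14,15}
step 3: d <- 10                      {0,1,2,3,4,5,6,7,8,9,10,11,12,13,14,15}
step 4: c <- (c + 2)                 {0,1,2,3,4,5,6,7,8,9,10,11,12,13,14,15}
step 5: eval (c < (2 + (element // 4))) {0,1,2,3,4,5,6,7,8,9,10,11,12,13,14,15}
step 6: b <- (-1 * (d * 12))         {8,9,10,11,12,13,14,15}
step 7: d <- 10                      {8,9,10,11,12,13,14,15}
step 8: c <- (c + 2)                 {8,9,10,11,12,13,14,15}
step 9: eval (c < (2 + (element // 4))) {8,9,10,11,12,13,14,15}
step 10: b <- (max(-8, -2) - (d // -2)) {0,1,2,3,4,5,6,7,8,9,10,11,12,13,14,15}

Answer: 11 steps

c: 3,3,3,3,3,3,3,3,5,5,5,5,5,5,5,5
d: 10,10,10,10,10,10,10,10,10,10,10,10,10,10,10,10
b: 3,3,3,3,3,3,3,3,3,3,3,3,3,3,3,3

steps = 11; useful = 144; efficiency = 144/176 = 9/11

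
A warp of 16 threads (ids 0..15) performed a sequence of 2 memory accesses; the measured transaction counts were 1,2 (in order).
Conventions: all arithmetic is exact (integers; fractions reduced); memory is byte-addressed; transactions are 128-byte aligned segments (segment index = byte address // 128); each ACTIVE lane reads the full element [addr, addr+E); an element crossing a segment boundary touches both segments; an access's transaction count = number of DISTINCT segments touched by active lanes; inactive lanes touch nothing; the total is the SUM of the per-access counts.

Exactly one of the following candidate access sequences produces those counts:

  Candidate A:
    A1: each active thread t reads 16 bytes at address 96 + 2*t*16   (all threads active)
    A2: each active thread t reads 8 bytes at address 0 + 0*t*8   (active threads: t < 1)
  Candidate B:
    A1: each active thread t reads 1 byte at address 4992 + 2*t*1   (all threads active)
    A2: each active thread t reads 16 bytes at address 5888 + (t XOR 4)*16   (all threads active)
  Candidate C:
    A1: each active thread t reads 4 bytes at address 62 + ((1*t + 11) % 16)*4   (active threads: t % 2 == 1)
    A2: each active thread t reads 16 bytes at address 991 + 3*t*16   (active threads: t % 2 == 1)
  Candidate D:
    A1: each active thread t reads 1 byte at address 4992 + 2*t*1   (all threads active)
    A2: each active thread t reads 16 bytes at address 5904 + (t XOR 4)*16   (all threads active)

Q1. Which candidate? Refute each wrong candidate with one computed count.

A: A1 gives 5 transactions, not 1
C: A2 gives 6 transactions, not 2
D: A2 gives 3 transactions, not 2
B: all counts match (1,2)

Answer: B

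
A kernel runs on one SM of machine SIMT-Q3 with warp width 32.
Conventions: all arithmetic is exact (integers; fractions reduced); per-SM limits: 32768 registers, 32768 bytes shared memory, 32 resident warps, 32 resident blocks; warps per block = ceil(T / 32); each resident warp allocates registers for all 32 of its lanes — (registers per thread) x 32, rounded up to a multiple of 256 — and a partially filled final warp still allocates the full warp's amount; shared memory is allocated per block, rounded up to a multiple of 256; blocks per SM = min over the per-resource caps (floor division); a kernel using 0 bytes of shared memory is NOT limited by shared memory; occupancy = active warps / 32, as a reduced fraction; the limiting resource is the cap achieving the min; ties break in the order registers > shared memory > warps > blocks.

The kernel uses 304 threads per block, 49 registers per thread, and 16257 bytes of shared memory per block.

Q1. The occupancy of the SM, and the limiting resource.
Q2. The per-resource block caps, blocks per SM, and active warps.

Answer: occupancy 5/16, limited by registers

registers: 1 block
shared memory: 2 blocks
warps: 3 blocks
blocks: 32 blocks

Answer: 1 block, 10 active warps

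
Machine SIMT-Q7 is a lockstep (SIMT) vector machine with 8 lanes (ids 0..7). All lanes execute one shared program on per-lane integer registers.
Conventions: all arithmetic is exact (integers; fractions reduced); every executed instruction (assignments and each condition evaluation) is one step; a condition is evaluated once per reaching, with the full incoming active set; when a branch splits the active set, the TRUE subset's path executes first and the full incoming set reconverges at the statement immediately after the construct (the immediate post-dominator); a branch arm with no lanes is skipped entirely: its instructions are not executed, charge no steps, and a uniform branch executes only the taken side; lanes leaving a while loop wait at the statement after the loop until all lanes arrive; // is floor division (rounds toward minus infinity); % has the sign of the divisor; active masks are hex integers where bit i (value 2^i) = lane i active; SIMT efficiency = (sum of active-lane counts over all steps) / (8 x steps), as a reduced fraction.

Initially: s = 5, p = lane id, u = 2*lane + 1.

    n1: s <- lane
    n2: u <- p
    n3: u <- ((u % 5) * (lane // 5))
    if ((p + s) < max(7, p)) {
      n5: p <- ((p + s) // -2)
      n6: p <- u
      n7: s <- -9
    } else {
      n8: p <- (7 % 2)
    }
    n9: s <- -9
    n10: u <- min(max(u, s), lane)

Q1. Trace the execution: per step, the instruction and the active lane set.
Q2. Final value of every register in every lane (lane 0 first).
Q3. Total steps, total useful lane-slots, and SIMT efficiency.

step 0: s <- lane                    0xff
step 1: u <- p                       0xff
step 2: u <- ((u % 5) * (lane // 5)) 0xff
step 3: eval ((p + s) < max(7, p))   0xff
step 4: p <- ((p + s) // -2)         0x0f
step 5: p <- u                       0x0f
step 6: s <- -9                      0x0f
step 7: p <- (7 % 2)                 0xf0
step 8: s <- -9                      0xff
step 9: u <- min(max(u, s), lane)    0xff

Answer: 10 steps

s: -9,-9,-9,-9,-9,-9,-9,-9
p: 0,0,0,0,1,1,1,1
u: 0,0,0,0,0,0,1,2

steps = 10; useful = 64; efficiency = 64/80 = 4/5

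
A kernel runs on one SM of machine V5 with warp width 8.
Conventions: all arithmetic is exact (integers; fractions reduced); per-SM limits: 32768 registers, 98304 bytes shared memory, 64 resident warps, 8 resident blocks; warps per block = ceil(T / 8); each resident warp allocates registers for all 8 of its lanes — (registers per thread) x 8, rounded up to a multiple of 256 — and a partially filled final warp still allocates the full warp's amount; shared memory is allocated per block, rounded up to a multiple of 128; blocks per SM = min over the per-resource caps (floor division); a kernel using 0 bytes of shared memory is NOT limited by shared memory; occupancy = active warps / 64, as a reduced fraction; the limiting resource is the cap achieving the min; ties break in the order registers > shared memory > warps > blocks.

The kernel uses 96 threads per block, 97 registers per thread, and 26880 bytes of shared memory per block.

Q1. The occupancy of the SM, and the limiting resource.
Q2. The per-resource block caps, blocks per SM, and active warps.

Answer: occupancy 3/8, limited by registers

registers: 2 blocks
shared memory: 3 blocks
warps: 5 blocks
blocks: 8 blocks

Answer: 2 blocks, 24 active warps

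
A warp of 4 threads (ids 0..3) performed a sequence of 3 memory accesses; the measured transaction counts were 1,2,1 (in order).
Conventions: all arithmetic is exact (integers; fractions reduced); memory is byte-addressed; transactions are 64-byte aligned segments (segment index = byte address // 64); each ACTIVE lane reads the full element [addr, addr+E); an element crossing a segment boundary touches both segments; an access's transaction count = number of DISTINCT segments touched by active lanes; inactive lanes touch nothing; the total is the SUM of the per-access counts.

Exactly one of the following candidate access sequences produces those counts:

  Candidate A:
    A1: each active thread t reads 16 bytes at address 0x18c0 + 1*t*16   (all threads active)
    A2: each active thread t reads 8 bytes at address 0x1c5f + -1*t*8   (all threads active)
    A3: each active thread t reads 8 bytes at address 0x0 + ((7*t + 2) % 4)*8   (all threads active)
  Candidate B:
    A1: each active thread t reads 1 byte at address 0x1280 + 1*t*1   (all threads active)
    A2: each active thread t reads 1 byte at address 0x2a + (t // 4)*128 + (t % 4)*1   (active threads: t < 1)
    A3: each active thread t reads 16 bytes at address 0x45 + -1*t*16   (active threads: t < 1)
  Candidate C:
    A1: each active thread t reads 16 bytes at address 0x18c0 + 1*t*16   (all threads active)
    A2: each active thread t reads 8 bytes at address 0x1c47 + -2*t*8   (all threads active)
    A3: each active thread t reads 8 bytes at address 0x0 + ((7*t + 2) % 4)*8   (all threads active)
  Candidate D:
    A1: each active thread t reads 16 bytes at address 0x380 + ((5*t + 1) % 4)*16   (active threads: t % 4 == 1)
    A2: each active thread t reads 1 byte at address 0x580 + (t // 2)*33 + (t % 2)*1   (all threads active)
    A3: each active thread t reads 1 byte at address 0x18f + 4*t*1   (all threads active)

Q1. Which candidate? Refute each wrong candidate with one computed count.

A: A2 gives 1 transaction, not 2
B: A2 gives 1 transaction, not 2
D: A2 gives 1 transaction, not 2
C: all counts match (1,2,1)

Answer: C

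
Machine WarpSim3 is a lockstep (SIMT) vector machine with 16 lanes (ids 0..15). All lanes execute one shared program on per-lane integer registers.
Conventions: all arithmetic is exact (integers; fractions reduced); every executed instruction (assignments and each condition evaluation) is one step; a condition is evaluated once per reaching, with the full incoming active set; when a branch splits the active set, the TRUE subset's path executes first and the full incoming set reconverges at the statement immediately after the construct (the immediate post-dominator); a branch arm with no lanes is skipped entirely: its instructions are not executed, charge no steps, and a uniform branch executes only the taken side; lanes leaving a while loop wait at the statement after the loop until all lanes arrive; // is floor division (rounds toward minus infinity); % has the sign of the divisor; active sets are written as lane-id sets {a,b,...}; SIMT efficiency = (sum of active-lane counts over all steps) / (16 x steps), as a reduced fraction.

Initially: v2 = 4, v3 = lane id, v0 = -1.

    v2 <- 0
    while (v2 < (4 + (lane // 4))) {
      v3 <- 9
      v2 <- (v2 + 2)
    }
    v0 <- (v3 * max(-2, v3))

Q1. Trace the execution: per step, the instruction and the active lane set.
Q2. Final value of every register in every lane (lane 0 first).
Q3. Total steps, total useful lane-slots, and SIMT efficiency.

step 0: v2 <- 0                      {0,1,2,3,4,5,6,7,8,9,10,11,12,13,14,15}
step 1: eval (v2 < (4 + (lane // 4))) {0,1,2,3,4,5,6,7,8,9,10,11,12,13,14,15}
step 2: v3 <- 9                      {0,1,2,3,4,5,6,7,8,9,10,11,12,13,14,15}
step 3: v2 <- (v2 + 2)               {0,1,2,3,4,5,6,7,8,9,10,11,12,13,14,15}
step 4: eval (v2 < (4 + (lane // 4))) {0,1,2,3,4,5,6,7,8,9,10,11,12,13,14,15}
step 5: v3 <- 9                      {0,1,2,3,4,5,6,7,8,9,10,11,12,13,14,15}
step 6: v2 <- (v2 + 2)               {0,1,2,3,4,5,6,7,8,9,10,11,12,13,14,15}
step 7: eval (v2 < (4 + (lane // 4))) {0,1,2,3,4,5,6,7,8,9,10,11,12,13,14,15}
step 8: v3 <- 9                      {4,5,6,7,8,9,10,11,12,13,14,15}
step 9: v2 <- (v2 + 2)               {4,5,6,7,8,9,10,11,12,13,14,15}
step 10: eval (v2 < (4 + (lane // 4))) {4,5,6,7,8,9,10,11,12,13,14,15}
step 11: v3 <- 9                      {12,13,14,15}
step 12: v2 <- (v2 + 2)               {12,13,14,15}
step 13: eval (v2 < (4 + (lane // 4))) {12,13,14,15}
step 14: v0 <- (v3 * max(-2, v3))     {0,1,2,3,4,5,6,7,8,9,10,11,12,13,14,15}

Answer: 15 steps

v2: 4,4,4,4,6,6,6,6,6,6,6,6,8,8,8,8
v3: 9,9,9,9,9,9,9,9,9,9,9,9,9,9,9,9
v0: 81,81,81,81,81,81,81,81,81,81,81,81,81,81,81,81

steps = 15; useful = 192; efficiency = 192/240 = 4/5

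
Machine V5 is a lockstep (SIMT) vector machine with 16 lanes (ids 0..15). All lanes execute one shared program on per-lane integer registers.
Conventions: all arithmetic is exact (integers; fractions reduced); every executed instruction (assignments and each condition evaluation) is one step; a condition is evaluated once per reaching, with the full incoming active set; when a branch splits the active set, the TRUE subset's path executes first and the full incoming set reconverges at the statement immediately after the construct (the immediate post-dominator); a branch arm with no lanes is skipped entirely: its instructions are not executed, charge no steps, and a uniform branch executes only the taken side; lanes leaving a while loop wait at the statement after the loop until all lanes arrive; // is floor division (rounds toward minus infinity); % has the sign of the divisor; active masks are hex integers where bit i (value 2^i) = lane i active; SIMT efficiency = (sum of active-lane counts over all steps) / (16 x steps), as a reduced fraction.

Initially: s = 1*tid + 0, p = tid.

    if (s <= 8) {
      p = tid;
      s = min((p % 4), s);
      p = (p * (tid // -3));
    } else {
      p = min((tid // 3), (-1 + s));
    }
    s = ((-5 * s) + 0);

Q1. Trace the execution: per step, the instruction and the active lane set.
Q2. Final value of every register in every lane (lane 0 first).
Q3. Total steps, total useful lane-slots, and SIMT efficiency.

step 0: eval (s <= 8)                0xffff
step 1: p <- tid                     0x01ff
step 2: s <- min((p % 4), s)         0x01ff
step 3: p <- (p * (tid // -3))       0x01ff
step 4: p <- min((tid // 3), (-1 + s)) 0xfe00
step 5: s <- ((-5 * s) + 0)          0xffff

Answer: 6 steps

s: 0,-5,-10,-15,0,-5,-10,-15,0,-45,-50,-55,-60,-65,-70,-75
p: 0,-1,-2,-3,-8,-10,-12,-21,-24,3,3,3,4,4,4,5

steps = 6; useful = 66; efficiency = 66/96 = 11/16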